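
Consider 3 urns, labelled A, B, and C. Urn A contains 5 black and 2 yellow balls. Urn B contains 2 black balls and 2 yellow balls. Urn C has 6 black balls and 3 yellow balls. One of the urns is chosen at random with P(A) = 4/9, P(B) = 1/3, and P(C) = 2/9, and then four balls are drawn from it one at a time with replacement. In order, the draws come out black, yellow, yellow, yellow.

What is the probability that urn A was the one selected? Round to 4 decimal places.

0.2196

The likelihood of the observed sequence under each hypothesis: P(data | urn A) = (5/7)(2/7)(2/7)(2/7) = 0.01666; P(data | urn B) = (2/4)(2/4)(2/4)(2/4) = 0.0625; P(data | urn C) = (6/9)(3/9)(3/9)(3/9) = 0.024691.
Weighting by the prior gives 4/9 · 0.01666 = 0.0074043, 1/3 · 0.0625 = 0.020833, 2/9 · 0.024691 = 0.005487; these sum to 0.033725.
By Bayes' rule, P(urn A | data) = (0.0074043) / (0.033725) = 0.21955.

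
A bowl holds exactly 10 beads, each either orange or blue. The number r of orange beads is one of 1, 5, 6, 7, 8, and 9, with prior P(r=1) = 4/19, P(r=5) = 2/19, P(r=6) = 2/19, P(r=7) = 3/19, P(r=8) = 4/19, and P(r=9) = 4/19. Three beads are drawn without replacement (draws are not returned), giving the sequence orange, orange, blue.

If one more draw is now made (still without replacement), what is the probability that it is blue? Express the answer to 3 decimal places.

0.250

Under each hypothesis, the probability of the observed sequence is: P(data | r = 1) = (1/10)(0/9) = 0; P(data | r = 5) = (5/10)(4/9)(5/8) = 0.13889; P(data | r = 6) = (6/10)(5/9)(4/8) = 0.16667; P(data | r = 7) = (7/10)(6/9)(3/8) = 0.175; P(data | r = 8) = (8/10)(7/9)(2/8) = 0.15556; P(data | r = 9) = (9/10)(8/9)(1/8) = 0.1.
Weighting by the prior gives 4/19 · 0 = 0, 2/19 · 0.13889 = 0.01462, 2/19 · 0.16667 = 0.017544, 3/19 · 0.175 = 0.027632, 4/19 · 0.15556 = 0.032749, 4/19 · 0.1 = 0.021053; summing to 0.1136.
Normalising, the posterior is P(r = 1 | data) = 0, P(r = 5 | data) = 0.1287, P(r = 6 | data) = 0.15444, P(r = 7 | data) = 0.24324, P(r = 8 | data) = 0.28829, P(r = 9 | data) = 0.18533.
So P(blue next | data) = Σ P(blue next | H) P(H | data) = (4/7)(0.1287) + (3/7)(0.15444) + (2/7)(0.24324) + (1/7)(0.28829) + (0)(0.18533) = 0.25041.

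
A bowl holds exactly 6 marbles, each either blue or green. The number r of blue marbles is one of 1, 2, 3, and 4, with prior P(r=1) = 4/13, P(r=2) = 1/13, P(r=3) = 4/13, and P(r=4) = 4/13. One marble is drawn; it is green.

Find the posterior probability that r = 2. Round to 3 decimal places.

0.091

The likelihood of this draw under each hypothesis: P(data | r = 1) = (5/6) = 5/6; P(data | r = 2) = (4/6) = 2/3; P(data | r = 3) = (3/6) = 1/2; P(data | r = 4) = (2/6) = 1/3.
Weighting by the prior gives 4/13 · 5/6 = 10/39, 1/13 · 2/3 = 2/39, 4/13 · 1/2 = 2/13, 4/13 · 1/3 = 4/39; these sum to 22/39.
By Bayes' rule, P(r = 2 | data) = (2/39) / (22/39) = 1/11.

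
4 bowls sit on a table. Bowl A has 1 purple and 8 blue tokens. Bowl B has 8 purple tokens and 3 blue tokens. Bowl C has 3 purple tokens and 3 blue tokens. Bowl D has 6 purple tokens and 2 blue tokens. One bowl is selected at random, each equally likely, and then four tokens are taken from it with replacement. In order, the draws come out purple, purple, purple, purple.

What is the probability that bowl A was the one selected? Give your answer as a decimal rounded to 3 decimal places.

0.000

Under each hypothesis, the probability of the observed sequence is: P(data | bowl A) = (1/9)(1/9)(1/9)(1/9) = 0.00015242; P(data | bowl B) = (8/11)(8/11)(8/11)(8/11) = 0.27976; P(data | bowl C) = (3/6)(3/6)(3/6)(3/6) = 0.0625; P(data | bowl D) = (6/8)(6/8)(6/8)(6/8) = 0.31641.
The prior-weighted likelihoods are 1/4 · 0.00015242 = 3.8104e-05, 1/4 · 0.27976 = 0.069941, 1/4 · 0.0625 = 0.015625, 1/4 · 0.31641 = 0.079102; with total 0.16471.
By Bayes' rule, P(bowl A | data) = (3.8104e-05) / (0.16471) = 0.00023135.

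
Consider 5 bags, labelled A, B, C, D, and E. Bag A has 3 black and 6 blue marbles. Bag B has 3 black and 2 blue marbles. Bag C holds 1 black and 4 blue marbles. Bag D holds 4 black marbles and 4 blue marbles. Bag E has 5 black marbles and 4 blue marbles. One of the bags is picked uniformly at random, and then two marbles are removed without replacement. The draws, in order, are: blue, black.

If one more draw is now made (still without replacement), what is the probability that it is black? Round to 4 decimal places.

0.4363

The likelihood of the observed sequence under each hypothesis: P(data | bag A) = (6/9)(3/8) = 0.25; P(data | bag B) = (2/5)(3/4) = 0.3; P(data | bag C) = (4/5)(1/4) = 0.2; P(data | bag D) = (4/8)(4/7) = 0.28571; P(data | bag E) = (4/9)(5/8) = 0.27778.
The prior-weighted likelihoods are 1/5 · 0.25 = 0.05, 1/5 · 0.3 = 0.06, 1/5 · 0.2 = 0.04, 1/5 · 0.28571 = 0.057143, 1/5 · 0.27778 = 0.055556; summing to 0.2627.
Dividing through by the total gives posterior P(bag A | data) = 0.19033, P(bag B | data) = 0.2284, P(bag C | data) = 0.15227, P(bag D | data) = 0.21752, P(bag E | data) = 0.21148.
So P(black next | data) = Σ P(black next | H) P(H | data) = (2/7)(0.19033) + (2/3)(0.2284) + (0)(0.15227) + (1/2)(0.21752) + (4/7)(0.21148) = 0.43625.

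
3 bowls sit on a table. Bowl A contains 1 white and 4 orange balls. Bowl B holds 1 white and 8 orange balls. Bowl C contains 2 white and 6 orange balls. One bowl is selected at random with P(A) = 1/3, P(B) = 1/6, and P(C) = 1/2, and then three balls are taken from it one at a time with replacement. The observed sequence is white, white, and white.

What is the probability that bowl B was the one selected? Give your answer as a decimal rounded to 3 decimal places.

0.021

Under each hypothesis, the probability of the observed sequence is: P(data | bowl A) = (1/5)(1/5)(1/5) = 0.008; P(data | bowl B) = (1/9)(1/9)(1/9) = 0.0013717; P(data | bowl C) = (2/8)(2/8)(2/8) = 0.015625.
Weighting by the prior gives 1/3 · 0.008 = 0.0026667, 1/6 · 0.0013717 = 0.00022862, 1/2 · 0.015625 = 0.0078125; with total 0.010708.
Hence P(bowl B | data) = (0.00022862) / (0.010708) = 0.021351.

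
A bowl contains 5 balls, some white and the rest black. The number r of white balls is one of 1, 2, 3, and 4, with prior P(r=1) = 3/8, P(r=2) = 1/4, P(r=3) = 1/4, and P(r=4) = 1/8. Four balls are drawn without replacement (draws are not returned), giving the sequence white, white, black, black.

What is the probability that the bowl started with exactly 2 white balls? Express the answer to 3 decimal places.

The likelihood of the observed sequence under each hypothesis: P(data | r = 1) = (1/5)(0/4) = 0; P(data | r = 2) = (2/5)(1/4)(3/3)(2/2) = 1/10; P(data | r = 3) = (3/5)(2/4)(2/3)(1/2) = 1/10; P(data | r = 4) = (4/5)(3/4)(1/3)(0/2) = 0.
Multiplying each by its prior: 3/8 · 0 = 0, 1/4 · 1/10 = 1/40, 1/4 · 1/10 = 1/40, 1/8 · 0 = 0; with total 1/20.
So P(r = 2 | data) = (1/40) / (1/20) = 1/2.

0.500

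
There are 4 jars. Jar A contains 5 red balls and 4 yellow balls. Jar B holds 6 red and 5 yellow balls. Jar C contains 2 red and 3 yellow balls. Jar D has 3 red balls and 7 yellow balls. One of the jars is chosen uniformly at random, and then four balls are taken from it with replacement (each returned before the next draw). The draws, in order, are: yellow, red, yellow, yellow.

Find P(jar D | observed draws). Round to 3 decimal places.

The likelihood of the observed sequence under each hypothesis: P(data | jar A) = (4/9)(5/9)(4/9)(4/9) = 0.048773; P(data | jar B) = (5/11)(6/11)(5/11)(5/11) = 0.051226; P(data | jar C) = (3/5)(2/5)(3/5)(3/5) = 0.0864; P(data | jar D) = (7/10)(3/10)(7/10)(7/10) = 0.1029.
Weighting by the prior gives 1/4 · 0.048773 = 0.012193, 1/4 · 0.051226 = 0.012807, 1/4 · 0.0864 = 0.0216, 1/4 · 0.1029 = 0.025725; these sum to 0.072325.
So P(jar D | data) = (0.025725) / (0.072325) = 0.35569.

0.356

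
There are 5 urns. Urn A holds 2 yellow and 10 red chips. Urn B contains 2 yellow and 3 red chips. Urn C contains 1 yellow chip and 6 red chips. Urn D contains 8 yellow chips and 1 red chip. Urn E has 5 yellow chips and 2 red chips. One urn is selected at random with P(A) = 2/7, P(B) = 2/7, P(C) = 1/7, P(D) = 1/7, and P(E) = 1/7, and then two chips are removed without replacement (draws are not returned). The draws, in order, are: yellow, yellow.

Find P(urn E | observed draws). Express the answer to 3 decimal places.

The likelihood of the observed sequence under each hypothesis: P(data | urn A) = (2/12)(1/11) = 0.015152; P(data | urn B) = (2/5)(1/4) = 0.1; P(data | urn C) = (1/7)(0/6) = 0; P(data | urn D) = (8/9)(7/8) = 0.77778; P(data | urn E) = (5/7)(4/6) = 0.47619.
Weighting by the prior gives 2/7 · 0.015152 = 0.004329, 2/7 · 0.1 = 0.028571, 1/7 · 0 = 0, 1/7 · 0.77778 = 0.11111, 1/7 · 0.47619 = 0.068027; these sum to 0.21204.
By Bayes' rule, P(urn E | data) = (0.068027) / (0.21204) = 0.32082.

0.321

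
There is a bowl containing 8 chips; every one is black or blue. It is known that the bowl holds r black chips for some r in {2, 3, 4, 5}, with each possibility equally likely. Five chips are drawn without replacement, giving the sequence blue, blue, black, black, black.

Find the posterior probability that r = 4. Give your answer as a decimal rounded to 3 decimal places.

Under each hypothesis, the probability of the observed sequence is: P(data | r = 2) = (6/8)(5/7)(2/6)(1/5)(0/4) = 0; P(data | r = 3) = (5/8)(4/7)(3/6)(2/5)(1/4) = 1/56; P(data | r = 4) = (4/8)(3/7)(4/6)(3/5)(2/4) = 3/70; P(data | r = 5) = (3/8)(2/7)(5/6)(4/5)(3/4) = 3/56.
Multiplying each by its prior: 1/4 · 0 = 0, 1/4 · 1/56 = 1/224, 1/4 · 3/70 = 3/280, 1/4 · 3/56 = 3/224; with total 1/35.
Hence P(r = 4 | data) = (3/280) / (1/35) = 3/8.

0.375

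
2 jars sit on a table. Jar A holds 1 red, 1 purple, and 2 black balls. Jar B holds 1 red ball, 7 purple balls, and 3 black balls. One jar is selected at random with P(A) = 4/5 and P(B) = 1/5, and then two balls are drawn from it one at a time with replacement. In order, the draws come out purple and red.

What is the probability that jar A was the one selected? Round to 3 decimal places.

For each hypothesis, P(data | H) works out to: P(data | jar A) = (1/4)(1/4) = 0.0625; P(data | jar B) = (7/11)(1/11) = 0.057851.
Multiplying each by its prior: 4/5 · 0.0625 = 0.05, 1/5 · 0.057851 = 0.01157; with total 0.06157.
Therefore the posterior P(jar A | data) = (0.05) / (0.06157) = 0.81208.

0.812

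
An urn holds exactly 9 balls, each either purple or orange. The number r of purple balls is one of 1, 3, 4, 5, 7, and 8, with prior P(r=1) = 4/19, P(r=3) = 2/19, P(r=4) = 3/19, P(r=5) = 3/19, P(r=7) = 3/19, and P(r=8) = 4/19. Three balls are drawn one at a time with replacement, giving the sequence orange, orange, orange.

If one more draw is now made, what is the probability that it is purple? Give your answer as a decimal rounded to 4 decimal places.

0.2169

For each hypothesis, P(data | H) works out to: P(data | r = 1) = (8/9)(8/9)(8/9) = 0.70233; P(data | r = 3) = (6/9)(6/9)(6/9) = 0.2963; P(data | r = 4) = (5/9)(5/9)(5/9) = 0.17147; P(data | r = 5) = (4/9)(4/9)(4/9) = 0.087791; P(data | r = 7) = (2/9)(2/9)(2/9) = 0.010974; P(data | r = 8) = (1/9)(1/9)(1/9) = 0.0013717.
Weighting by the prior gives 4/19 · 0.70233 = 0.14786, 2/19 · 0.2963 = 0.031189, 3/19 · 0.17147 = 0.027074, 3/19 · 0.087791 = 0.013862, 3/19 · 0.010974 = 0.0017327, 4/19 · 0.0013717 = 0.00028879; these sum to 0.22201.
Normalising, the posterior is P(r = 1 | data) = 0.66602, P(r = 3 | data) = 0.14049, P(r = 4 | data) = 0.12195, P(r = 5 | data) = 0.062439, P(r = 7 | data) = 0.0078049, P(r = 8 | data) = 0.0013008.
Averaging over the posterior, P(purple next | data) = (1/9)(0.66602) + (1/3)(0.14049) + (4/9)(0.12195) + (5/9)(0.062439) + (7/9)(0.0078049) + (8/9)(0.0013008) = 0.21695.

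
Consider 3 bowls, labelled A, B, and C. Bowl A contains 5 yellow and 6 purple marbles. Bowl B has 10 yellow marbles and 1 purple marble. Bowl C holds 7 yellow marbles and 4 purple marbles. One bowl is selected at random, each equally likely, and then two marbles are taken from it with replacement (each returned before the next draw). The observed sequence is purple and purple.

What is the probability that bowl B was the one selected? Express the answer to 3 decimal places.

For each hypothesis, P(data | H) works out to: P(data | bowl A) = (6/11)(6/11) = 36/121; P(data | bowl B) = (1/11)(1/11) = 1/121; P(data | bowl C) = (4/11)(4/11) = 16/121.
The prior-weighted likelihoods are 1/3 · 36/121 = 12/121, 1/3 · 1/121 = 1/363, 1/3 · 16/121 = 16/363; these sum to 53/363.
Hence P(bowl B | data) = (1/363) / (53/363) = 1/53.

0.019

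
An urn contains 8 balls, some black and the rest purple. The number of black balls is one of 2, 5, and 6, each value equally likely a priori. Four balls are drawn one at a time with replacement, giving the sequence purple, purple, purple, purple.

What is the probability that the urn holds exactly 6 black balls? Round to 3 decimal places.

For each hypothesis, P(data | H) works out to: P(data | r = 2) = (6/8)(6/8)(6/8)(6/8) = 0.31641; P(data | r = 5) = (3/8)(3/8)(3/8)(3/8) = 0.019775; P(data | r = 6) = (2/8)(2/8)(2/8)(2/8) = 0.0039062.
Multiplying each by its prior: 1/3 · 0.31641 = 0.10547, 1/3 · 0.019775 = 0.0065918, 1/3 · 0.0039062 = 0.0013021; these sum to 0.11336.
Therefore the posterior P(r = 6 | data) = (0.0013021) / (0.11336) = 0.011486.

0.011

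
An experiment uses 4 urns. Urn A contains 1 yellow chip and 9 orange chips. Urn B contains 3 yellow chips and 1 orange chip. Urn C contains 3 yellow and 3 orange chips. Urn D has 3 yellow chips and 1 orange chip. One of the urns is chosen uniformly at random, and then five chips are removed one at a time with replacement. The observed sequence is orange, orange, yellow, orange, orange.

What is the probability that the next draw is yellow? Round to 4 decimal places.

0.2588

Compute the likelihood of the observed sequence for each case: P(data | urn A) = (9/10)(9/10)(1/10)(9/10)(9/10) = 0.06561; P(data | urn B) = (1/4)(1/4)(3/4)(1/4)(1/4) = 0.0029297; P(data | urn C) = (3/6)(3/6)(3/6)(3/6)(3/6) = 0.03125; P(data | urn D) = (1/4)(1/4)(3/4)(1/4)(1/4) = 0.0029297.
The prior-weighted likelihoods are 1/4 · 0.06561 = 0.016403, 1/4 · 0.0029297 = 0.00073242, 1/4 · 0.03125 = 0.0078125, 1/4 · 0.0029297 = 0.00073242; these sum to 0.02568.
The posterior is then P(urn A | data) = 0.63873, P(urn B | data) = 0.028521, P(urn C | data) = 0.30423, P(urn D | data) = 0.028521.
Averaging over the posterior, P(yellow next | data) = (1/10)(0.63873) + (3/4)(0.028521) + (1/2)(0.30423) + (3/4)(0.028521) = 0.25877.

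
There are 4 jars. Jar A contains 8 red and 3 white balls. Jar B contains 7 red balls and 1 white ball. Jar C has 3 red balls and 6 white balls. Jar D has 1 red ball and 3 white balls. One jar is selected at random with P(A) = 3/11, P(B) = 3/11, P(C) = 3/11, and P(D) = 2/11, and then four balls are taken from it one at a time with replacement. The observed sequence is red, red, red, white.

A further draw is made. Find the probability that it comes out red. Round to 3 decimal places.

For each hypothesis, P(data | H) works out to: P(data | jar A) = (8/11)(8/11)(8/11)(3/11) = 0.10491; P(data | jar B) = (7/8)(7/8)(7/8)(1/8) = 0.08374; P(data | jar C) = (3/9)(3/9)(3/9)(6/9) = 0.024691; P(data | jar D) = (1/4)(1/4)(1/4)(3/4) = 0.011719.
Weighting by the prior gives 3/11 · 0.10491 = 0.028612, 3/11 · 0.08374 = 0.022838, 3/11 · 0.024691 = 0.006734, 2/11 · 0.011719 = 0.0021307; these sum to 0.060315.
The posterior is then P(jar A | data) = 0.47438, P(jar B | data) = 0.37865, P(jar C | data) = 0.11165, P(jar D | data) = 0.035326.
So P(red next | data) = Σ P(red next | H) P(H | data) = (8/11)(0.47438) + (7/8)(0.37865) + (1/3)(0.11165) + (1/4)(0.035326) = 0.72237.

0.722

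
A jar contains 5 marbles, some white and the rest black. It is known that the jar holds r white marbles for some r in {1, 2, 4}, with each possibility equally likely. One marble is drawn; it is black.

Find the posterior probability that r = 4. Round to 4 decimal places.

0.1250

For each hypothesis, P(data | H) works out to: P(data | r = 1) = (4/5) = 4/5; P(data | r = 2) = (3/5) = 3/5; P(data | r = 4) = (1/5) = 1/5.
The prior-weighted likelihoods are 1/3 · 4/5 = 4/15, 1/3 · 3/5 = 1/5, 1/3 · 1/5 = 1/15; these sum to 8/15.
So P(r = 4 | data) = (1/15) / (8/15) = 1/8.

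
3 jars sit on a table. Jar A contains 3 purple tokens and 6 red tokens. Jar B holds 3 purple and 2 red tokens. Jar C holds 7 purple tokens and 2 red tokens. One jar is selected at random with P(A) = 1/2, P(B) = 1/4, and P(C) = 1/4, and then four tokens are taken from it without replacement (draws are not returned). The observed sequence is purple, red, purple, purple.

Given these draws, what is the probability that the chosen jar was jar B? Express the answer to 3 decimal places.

0.381

Compute the likelihood of the observed sequence for each case: P(data | jar A) = (3/9)(6/8)(2/7)(1/6) = 0.011905; P(data | jar B) = (3/5)(2/4)(2/3)(1/2) = 0.1; P(data | jar C) = (7/9)(2/8)(6/7)(5/6) = 0.13889.
Weighting by the prior gives 1/2 · 0.011905 = 0.0059524, 1/4 · 0.1 = 0.025, 1/4 · 0.13889 = 0.034722; with total 0.065675.
By Bayes' rule, P(jar B | data) = (0.025) / (0.065675) = 0.38066.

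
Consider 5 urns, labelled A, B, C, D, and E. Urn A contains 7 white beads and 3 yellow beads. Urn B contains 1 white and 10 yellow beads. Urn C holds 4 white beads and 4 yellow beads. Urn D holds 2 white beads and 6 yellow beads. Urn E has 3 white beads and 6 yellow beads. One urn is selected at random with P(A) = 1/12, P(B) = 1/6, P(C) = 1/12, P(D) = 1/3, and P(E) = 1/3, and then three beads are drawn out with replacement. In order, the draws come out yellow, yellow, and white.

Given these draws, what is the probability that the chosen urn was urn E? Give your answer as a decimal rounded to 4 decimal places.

Under each hypothesis, the probability of the observed sequence is: P(data | urn A) = (3/10)(3/10)(7/10) = 0.063; P(data | urn B) = (10/11)(10/11)(1/11) = 0.075131; P(data | urn C) = (4/8)(4/8)(4/8) = 0.125; P(data | urn D) = (6/8)(6/8)(2/8) = 0.14062; P(data | urn E) = (6/9)(6/9)(3/9) = 0.14815.
Weighting by the prior gives 1/12 · 0.063 = 0.00525, 1/6 · 0.075131 = 0.012522, 1/12 · 0.125 = 0.010417, 1/3 · 0.14062 = 0.046875, 1/3 · 0.14815 = 0.049383; with total 0.12445.
So P(urn E | data) = (0.049383) / (0.12445) = 0.39682.

0.3968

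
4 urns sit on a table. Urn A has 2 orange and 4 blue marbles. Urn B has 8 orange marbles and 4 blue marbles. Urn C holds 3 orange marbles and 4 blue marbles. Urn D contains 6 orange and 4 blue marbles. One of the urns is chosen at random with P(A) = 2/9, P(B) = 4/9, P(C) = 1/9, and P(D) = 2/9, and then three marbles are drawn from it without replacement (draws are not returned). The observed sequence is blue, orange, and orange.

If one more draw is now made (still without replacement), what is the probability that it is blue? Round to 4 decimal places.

Under each hypothesis, the probability of the observed sequence is: P(data | urn A) = (4/6)(2/5)(1/4) = 0.066667; P(data | urn B) = (4/12)(8/11)(7/10) = 0.1697; P(data | urn C) = (4/7)(3/6)(2/5) = 0.11429; P(data | urn D) = (4/10)(6/9)(5/8) = 0.16667.
Weighting by the prior gives 2/9 · 0.066667 = 0.014815, 4/9 · 0.1697 = 0.075421, 1/9 · 0.11429 = 0.012698, 2/9 · 0.16667 = 0.037037; summing to 0.13997.
Normalising, the posterior is P(urn A | data) = 0.10584, P(urn B | data) = 0.53883, P(urn C | data) = 0.090722, P(urn D | data) = 0.2646.
Averaging over the posterior, P(blue next | data) = (1)(0.10584) + (1/3)(0.53883) + (3/4)(0.090722) + (3/7)(0.2646) = 0.4669.

0.4669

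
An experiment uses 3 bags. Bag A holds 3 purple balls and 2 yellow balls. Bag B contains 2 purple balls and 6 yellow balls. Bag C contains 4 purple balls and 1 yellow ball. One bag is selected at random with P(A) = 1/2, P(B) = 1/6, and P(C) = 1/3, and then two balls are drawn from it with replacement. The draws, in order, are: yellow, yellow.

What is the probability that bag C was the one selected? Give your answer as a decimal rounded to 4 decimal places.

For each hypothesis, P(data | H) works out to: P(data | bag A) = (2/5)(2/5) = 0.16; P(data | bag B) = (6/8)(6/8) = 0.5625; P(data | bag C) = (1/5)(1/5) = 0.04.
Weighting by the prior gives 1/2 · 0.16 = 0.08, 1/6 · 0.5625 = 0.09375, 1/3 · 0.04 = 0.013333; these sum to 0.18708.
Hence P(bag C | data) = (0.013333) / (0.18708) = 0.071269.

0.0713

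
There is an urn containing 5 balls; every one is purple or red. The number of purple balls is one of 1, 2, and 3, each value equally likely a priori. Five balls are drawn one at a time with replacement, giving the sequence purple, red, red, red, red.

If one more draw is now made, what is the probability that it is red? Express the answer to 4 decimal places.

0.6893

The likelihood of the observed sequence under each hypothesis: P(data | r = 1) = (1/5)(4/5)(4/5)(4/5)(4/5) = 0.08192; P(data | r = 2) = (2/5)(3/5)(3/5)(3/5)(3/5) = 0.05184; P(data | r = 3) = (3/5)(2/5)(2/5)(2/5)(2/5) = 0.01536.
Weighting by the prior gives 1/3 · 0.08192 = 0.027307, 1/3 · 0.05184 = 0.01728, 1/3 · 0.01536 = 0.00512; with total 0.049707.
The posterior is then P(r = 1 | data) = 0.54936, P(r = 2 | data) = 0.34764, P(r = 3 | data) = 0.103.
The predictive probability is P(red next | data) = (4/5)(0.54936) + (3/5)(0.34764) + (2/5)(0.103) = 0.68927.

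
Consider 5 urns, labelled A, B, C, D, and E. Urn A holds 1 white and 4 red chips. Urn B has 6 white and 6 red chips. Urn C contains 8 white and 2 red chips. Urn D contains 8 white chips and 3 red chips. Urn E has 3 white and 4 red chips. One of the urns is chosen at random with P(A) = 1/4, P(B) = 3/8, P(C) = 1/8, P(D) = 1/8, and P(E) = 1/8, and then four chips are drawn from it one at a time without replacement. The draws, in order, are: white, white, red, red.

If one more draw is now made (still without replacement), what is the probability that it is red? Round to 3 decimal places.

0.468

Compute the likelihood of the observed sequence for each case: P(data | urn A) = (1/5)(0/4) = 0; P(data | urn B) = (6/12)(5/11)(6/10)(5/9) = 0.075758; P(data | urn C) = (8/10)(7/9)(2/8)(1/7) = 0.022222; P(data | urn D) = (8/11)(7/10)(3/9)(2/8) = 0.042424; P(data | urn E) = (3/7)(2/6)(4/5)(3/4) = 0.085714.
The prior-weighted likelihoods are 1/4 · 0 = 0, 3/8 · 0.075758 = 0.028409, 1/8 · 0.022222 = 0.0027778, 1/8 · 0.042424 = 0.005303, 1/8 · 0.085714 = 0.010714; with total 0.047204.
Dividing through by the total gives posterior P(urn A | data) = 0, P(urn B | data) = 0.60183, P(urn C | data) = 0.058846, P(urn D | data) = 0.11234, P(urn E | data) = 0.22698.
The predictive probability is P(red next | data) = (1/2)(0.60183) + (0)(0.058846) + (1/7)(0.11234) + (2/3)(0.22698) = 0.46828.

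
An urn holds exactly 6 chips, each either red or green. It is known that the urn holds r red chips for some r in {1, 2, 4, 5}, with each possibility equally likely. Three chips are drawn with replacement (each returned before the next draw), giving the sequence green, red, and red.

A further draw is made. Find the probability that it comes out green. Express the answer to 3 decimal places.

0.380

Compute the likelihood of the observed sequence for each case: P(data | r = 1) = (5/6)(1/6)(1/6) = 5/216; P(data | r = 2) = (4/6)(2/6)(2/6) = 2/27; P(data | r = 4) = (2/6)(4/6)(4/6) = 4/27; P(data | r = 5) = (1/6)(5/6)(5/6) = 25/216.
Multiplying each by its prior: 1/4 · 5/216 = 5/864, 1/4 · 2/27 = 1/54, 1/4 · 4/27 = 1/27, 1/4 · 25/216 = 25/864; these sum to 13/144.
The posterior is then P(r = 1 | data) = 5/78, P(r = 2 | data) = 8/39, P(r = 4 | data) = 16/39, P(r = 5 | data) = 25/78.
The predictive probability is P(green next | data) = (5/6)(5/78) + (2/3)(8/39) + (1/3)(16/39) + (1/6)(25/78) = 89/234.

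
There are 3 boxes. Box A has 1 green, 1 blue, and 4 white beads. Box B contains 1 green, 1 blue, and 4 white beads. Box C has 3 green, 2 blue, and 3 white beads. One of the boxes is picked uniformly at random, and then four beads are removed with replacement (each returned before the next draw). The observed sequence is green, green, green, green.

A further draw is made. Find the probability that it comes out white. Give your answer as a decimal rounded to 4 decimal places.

0.3961

The likelihood of the observed sequence under each hypothesis: P(data | box A) = (1/6)(1/6)(1/6)(1/6) = 0.0007716; P(data | box B) = (1/6)(1/6)(1/6)(1/6) = 0.0007716; P(data | box C) = (3/8)(3/8)(3/8)(3/8) = 0.019775.
The prior-weighted likelihoods are 1/3 · 0.0007716 = 0.0002572, 1/3 · 0.0007716 = 0.0002572, 1/3 · 0.019775 = 0.0065918; summing to 0.0071062.
The posterior is then P(box A | data) = 0.036194, P(box B | data) = 0.036194, P(box C | data) = 0.92761.
The predictive probability is P(white next | data) = (2/3)(0.036194) + (2/3)(0.036194) + (3/8)(0.92761) = 0.39611.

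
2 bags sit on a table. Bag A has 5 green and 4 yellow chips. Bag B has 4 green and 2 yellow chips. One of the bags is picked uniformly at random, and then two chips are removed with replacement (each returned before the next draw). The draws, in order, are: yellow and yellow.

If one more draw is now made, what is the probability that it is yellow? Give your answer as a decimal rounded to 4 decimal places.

Under each hypothesis, the probability of the observed sequence is: P(data | bag A) = (4/9)(4/9) = 16/81; P(data | bag B) = (2/6)(2/6) = 1/9.
Weighting by the prior gives 1/2 · 16/81 = 8/81, 1/2 · 1/9 = 1/18; summing to 25/162.
Normalising, the posterior is P(bag A | data) = 16/25, P(bag B | data) = 9/25.
So P(yellow next | data) = Σ P(yellow next | H) P(H | data) = (4/9)(16/25) + (1/3)(9/25) = 91/225.

0.4044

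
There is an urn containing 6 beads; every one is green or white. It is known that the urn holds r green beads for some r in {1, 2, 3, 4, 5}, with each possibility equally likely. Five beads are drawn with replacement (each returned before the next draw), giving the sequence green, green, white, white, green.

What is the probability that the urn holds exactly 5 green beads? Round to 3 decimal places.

0.161

Compute the likelihood of the observed sequence for each case: P(data | r = 1) = (1/6)(1/6)(5/6)(5/6)(1/6) = 0.003215; P(data | r = 2) = (2/6)(2/6)(4/6)(4/6)(2/6) = 0.016461; P(data | r = 3) = (3/6)(3/6)(3/6)(3/6)(3/6) = 0.03125; P(data | r = 4) = (4/6)(4/6)(2/6)(2/6)(4/6) = 0.032922; P(data | r = 5) = (5/6)(5/6)(1/6)(1/6)(5/6) = 0.016075.
Multiplying each by its prior: 1/5 · 0.003215 = 0.000643, 1/5 · 0.016461 = 0.0032922, 1/5 · 0.03125 = 0.00625, 1/5 · 0.032922 = 0.0065844, 1/5 · 0.016075 = 0.003215; with total 0.019985.
By Bayes' rule, P(r = 5 | data) = (0.003215) / (0.019985) = 0.16088.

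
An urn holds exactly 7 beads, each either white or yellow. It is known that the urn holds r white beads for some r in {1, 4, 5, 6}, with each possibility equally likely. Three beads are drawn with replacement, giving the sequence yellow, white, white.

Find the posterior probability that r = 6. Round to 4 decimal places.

The likelihood of the observed sequence under each hypothesis: P(data | r = 1) = (6/7)(1/7)(1/7) = 6/343; P(data | r = 4) = (3/7)(4/7)(4/7) = 48/343; P(data | r = 5) = (2/7)(5/7)(5/7) = 50/343; P(data | r = 6) = (1/7)(6/7)(6/7) = 36/343.
The prior-weighted likelihoods are 1/4 · 6/343 = 3/686, 1/4 · 48/343 = 12/343, 1/4 · 50/343 = 25/686, 1/4 · 36/343 = 9/343; these sum to 5/49.
Therefore the posterior P(r = 6 | data) = (9/343) / (5/49) = 9/35.

0.2571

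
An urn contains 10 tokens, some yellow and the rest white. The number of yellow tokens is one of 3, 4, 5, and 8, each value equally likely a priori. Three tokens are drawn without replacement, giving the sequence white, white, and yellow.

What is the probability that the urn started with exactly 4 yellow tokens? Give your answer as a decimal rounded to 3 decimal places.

For each hypothesis, P(data | H) works out to: P(data | r = 3) = (7/10)(6/9)(3/8) = 0.175; P(data | r = 4) = (6/10)(5/9)(4/8) = 0.16667; P(data | r = 5) = (5/10)(4/9)(5/8) = 0.13889; P(data | r = 8) = (2/10)(1/9)(8/8) = 0.022222.
Multiplying each by its prior: 1/4 · 0.175 = 0.04375, 1/4 · 0.16667 = 0.041667, 1/4 · 0.13889 = 0.034722, 1/4 · 0.022222 = 0.0055556; summing to 0.12569.
By Bayes' rule, P(r = 4 | data) = (0.041667) / (0.12569) = 0.33149.

0.331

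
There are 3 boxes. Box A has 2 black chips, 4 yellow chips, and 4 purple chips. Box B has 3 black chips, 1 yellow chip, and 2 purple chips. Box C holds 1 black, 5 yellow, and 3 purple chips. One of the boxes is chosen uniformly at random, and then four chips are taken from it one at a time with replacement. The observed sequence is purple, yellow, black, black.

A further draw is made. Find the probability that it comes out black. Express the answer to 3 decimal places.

0.376

Under each hypothesis, the probability of the observed sequence is: P(data | box A) = (4/10)(4/10)(2/10)(2/10) = 0.0064; P(data | box B) = (2/6)(1/6)(3/6)(3/6) = 0.013889; P(data | box C) = (3/9)(5/9)(1/9)(1/9) = 0.0022862.
Multiplying each by its prior: 1/3 · 0.0064 = 0.0021333, 1/3 · 0.013889 = 0.0046296, 1/3 · 0.0022862 = 0.00076208; these sum to 0.007525.
The posterior is then P(box A | data) = 0.2835, P(box B | data) = 0.61523, P(box C | data) = 0.10127.
So P(black next | data) = Σ P(black next | H) P(H | data) = (1/5)(0.2835) + (1/2)(0.61523) + (1/9)(0.10127) = 0.37557.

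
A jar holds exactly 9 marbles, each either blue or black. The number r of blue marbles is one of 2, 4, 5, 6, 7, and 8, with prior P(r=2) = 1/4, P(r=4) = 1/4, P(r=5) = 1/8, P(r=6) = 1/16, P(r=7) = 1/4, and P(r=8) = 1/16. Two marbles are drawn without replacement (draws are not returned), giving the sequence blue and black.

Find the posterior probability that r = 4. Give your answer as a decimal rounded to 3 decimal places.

The likelihood of the observed sequence under each hypothesis: P(data | r = 2) = (2/9)(7/8) = 7/36; P(data | r = 4) = (4/9)(5/8) = 5/18; P(data | r = 5) = (5/9)(4/8) = 5/18; P(data | r = 6) = (6/9)(3/8) = 1/4; P(data | r = 7) = (7/9)(2/8) = 7/36; P(data | r = 8) = (8/9)(1/8) = 1/9.
The prior-weighted likelihoods are 1/4 · 7/36 = 7/144, 1/4 · 5/18 = 5/72, 1/8 · 5/18 = 5/144, 1/16 · 1/4 = 1/64, 1/4 · 7/36 = 7/144, 1/16 · 1/9 = 1/144; summing to 43/192.
Hence P(r = 4 | data) = (5/72) / (43/192) = 40/129.

0.310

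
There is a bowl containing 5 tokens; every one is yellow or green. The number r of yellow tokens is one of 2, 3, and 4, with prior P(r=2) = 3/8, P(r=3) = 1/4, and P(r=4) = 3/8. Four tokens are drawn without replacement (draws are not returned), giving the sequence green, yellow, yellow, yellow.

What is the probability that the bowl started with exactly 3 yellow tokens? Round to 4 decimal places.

Under each hypothesis, the probability of the observed sequence is: P(data | r = 2) = (3/5)(2/4)(1/3)(0/2) = 0; P(data | r = 3) = (2/5)(3/4)(2/3)(1/2) = 1/10; P(data | r = 4) = (1/5)(4/4)(3/3)(2/2) = 1/5.
Multiplying each by its prior: 3/8 · 0 = 0, 1/4 · 1/10 = 1/40, 3/8 · 1/5 = 3/40; these sum to 1/10.
Hence P(r = 3 | data) = (1/40) / (1/10) = 1/4.

0.2500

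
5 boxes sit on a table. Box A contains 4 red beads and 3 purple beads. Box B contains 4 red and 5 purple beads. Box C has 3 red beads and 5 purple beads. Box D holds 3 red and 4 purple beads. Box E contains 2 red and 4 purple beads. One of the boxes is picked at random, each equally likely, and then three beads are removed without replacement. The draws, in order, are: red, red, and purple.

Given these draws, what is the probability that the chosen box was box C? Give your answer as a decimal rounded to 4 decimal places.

0.1592

Under each hypothesis, the probability of the observed sequence is: P(data | box A) = (4/7)(3/6)(3/5) = 0.17143; P(data | box B) = (4/9)(3/8)(5/7) = 0.11905; P(data | box C) = (3/8)(2/7)(5/6) = 0.089286; P(data | box D) = (3/7)(2/6)(4/5) = 0.11429; P(data | box E) = (2/6)(1/5)(4/4) = 0.066667.
The prior-weighted likelihoods are 1/5 · 0.17143 = 0.034286, 1/5 · 0.11905 = 0.02381, 1/5 · 0.089286 = 0.017857, 1/5 · 0.11429 = 0.022857, 1/5 · 0.066667 = 0.013333; these sum to 0.11214.
So P(box C | data) = (0.017857) / (0.11214) = 0.15924.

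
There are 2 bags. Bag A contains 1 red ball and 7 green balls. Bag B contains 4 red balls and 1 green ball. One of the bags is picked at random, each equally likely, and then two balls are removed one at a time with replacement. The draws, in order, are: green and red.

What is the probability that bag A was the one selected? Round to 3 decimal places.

0.406

Under each hypothesis, the probability of the observed sequence is: P(data | bag A) = (7/8)(1/8) = 0.10938; P(data | bag B) = (1/5)(4/5) = 0.16.
The prior-weighted likelihoods are 1/2 · 0.10938 = 0.054688, 1/2 · 0.16 = 0.08; these sum to 0.13469.
By Bayes' rule, P(bag A | data) = (0.054688) / (0.13469) = 0.40603.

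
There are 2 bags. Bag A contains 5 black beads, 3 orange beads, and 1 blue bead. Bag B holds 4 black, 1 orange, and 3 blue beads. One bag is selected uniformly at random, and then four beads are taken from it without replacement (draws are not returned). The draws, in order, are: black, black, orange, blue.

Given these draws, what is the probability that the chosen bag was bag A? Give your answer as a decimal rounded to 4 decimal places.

For each hypothesis, P(data | H) works out to: P(data | bag A) = (5/9)(4/8)(3/7)(1/6) = 5/252; P(data | bag B) = (4/8)(3/7)(1/6)(3/5) = 3/140.
Weighting by the prior gives 1/2 · 5/252 = 5/504, 1/2 · 3/140 = 3/280; summing to 13/630.
So P(bag A | data) = (5/504) / (13/630) = 25/52.

0.4808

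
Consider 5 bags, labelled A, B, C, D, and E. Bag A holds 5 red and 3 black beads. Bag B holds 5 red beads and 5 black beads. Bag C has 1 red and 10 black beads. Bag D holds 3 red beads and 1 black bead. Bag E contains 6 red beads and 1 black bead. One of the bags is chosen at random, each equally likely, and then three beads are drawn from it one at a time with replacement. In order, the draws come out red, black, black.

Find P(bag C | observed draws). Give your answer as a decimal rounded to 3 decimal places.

0.213

For each hypothesis, P(data | H) works out to: P(data | bag A) = (5/8)(3/8)(3/8) = 0.087891; P(data | bag B) = (5/10)(5/10)(5/10) = 0.125; P(data | bag C) = (1/11)(10/11)(10/11) = 0.075131; P(data | bag D) = (3/4)(1/4)(1/4) = 0.046875; P(data | bag E) = (6/7)(1/7)(1/7) = 0.017493.
Multiplying each by its prior: 1/5 · 0.087891 = 0.017578, 1/5 · 0.125 = 0.025, 1/5 · 0.075131 = 0.015026, 1/5 · 0.046875 = 0.009375, 1/5 · 0.017493 = 0.0034985; these sum to 0.070478.
Hence P(bag C | data) = (0.015026) / (0.070478) = 0.21321.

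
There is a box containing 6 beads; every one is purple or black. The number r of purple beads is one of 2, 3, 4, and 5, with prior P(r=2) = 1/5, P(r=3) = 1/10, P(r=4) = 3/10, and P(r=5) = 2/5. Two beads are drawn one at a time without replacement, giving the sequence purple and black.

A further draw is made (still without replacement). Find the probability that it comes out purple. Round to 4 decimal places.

The likelihood of the observed sequence under each hypothesis: P(data | r = 2) = (2/6)(4/5) = 4/15; P(data | r = 3) = (3/6)(3/5) = 3/10; P(data | r = 4) = (4/6)(2/5) = 4/15; P(data | r = 5) = (5/6)(1/5) = 1/6.
The prior-weighted likelihoods are 1/5 · 4/15 = 4/75, 1/10 · 3/10 = 3/100, 3/10 · 4/15 = 2/25, 2/5 · 1/6 = 1/15; with total 23/100.
The posterior is then P(r = 2 | data) = 16/69, P(r = 3 | data) = 3/23, P(r = 4 | data) = 8/23, P(r = 5 | data) = 20/69.
So P(purple next | data) = Σ P(purple next | H) P(H | data) = (1/4)(16/69) + (1/2)(3/23) + (3/4)(8/23) + (1)(20/69) = 31/46.

0.6739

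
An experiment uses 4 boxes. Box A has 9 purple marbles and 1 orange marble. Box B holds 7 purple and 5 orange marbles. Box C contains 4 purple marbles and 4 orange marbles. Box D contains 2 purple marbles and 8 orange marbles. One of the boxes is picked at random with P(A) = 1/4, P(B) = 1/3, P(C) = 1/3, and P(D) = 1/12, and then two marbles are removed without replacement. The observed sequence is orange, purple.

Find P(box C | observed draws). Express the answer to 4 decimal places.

0.4262

For each hypothesis, P(data | H) works out to: P(data | box A) = (1/10)(9/9) = 0.1; P(data | box B) = (5/12)(7/11) = 0.26515; P(data | box C) = (4/8)(4/7) = 0.28571; P(data | box D) = (8/10)(2/9) = 0.17778.
Weighting by the prior gives 1/4 · 0.1 = 0.025, 1/3 · 0.26515 = 0.088384, 1/3 · 0.28571 = 0.095238, 1/12 · 0.17778 = 0.014815; these sum to 0.22344.
Therefore the posterior P(box C | data) = (0.095238) / (0.22344) = 0.42624.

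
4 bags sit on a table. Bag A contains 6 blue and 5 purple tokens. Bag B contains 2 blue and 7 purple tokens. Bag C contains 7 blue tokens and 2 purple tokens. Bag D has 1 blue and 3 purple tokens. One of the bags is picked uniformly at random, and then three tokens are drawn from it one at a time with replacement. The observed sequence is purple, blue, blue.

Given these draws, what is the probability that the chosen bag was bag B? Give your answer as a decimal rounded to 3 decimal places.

0.108

Under each hypothesis, the probability of the observed sequence is: P(data | bag A) = (5/11)(6/11)(6/11) = 0.13524; P(data | bag B) = (7/9)(2/9)(2/9) = 0.038409; P(data | bag C) = (2/9)(7/9)(7/9) = 0.13443; P(data | bag D) = (3/4)(1/4)(1/4) = 0.046875.
Multiplying each by its prior: 1/4 · 0.13524 = 0.033809, 1/4 · 0.038409 = 0.0096022, 1/4 · 0.13443 = 0.033608, 1/4 · 0.046875 = 0.011719; summing to 0.088738.
Therefore the posterior P(bag B | data) = (0.0096022) / (0.088738) = 0.10821.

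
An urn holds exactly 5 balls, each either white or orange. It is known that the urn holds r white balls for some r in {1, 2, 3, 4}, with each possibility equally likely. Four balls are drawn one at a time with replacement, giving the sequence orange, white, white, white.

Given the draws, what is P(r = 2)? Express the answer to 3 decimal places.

For each hypothesis, P(data | H) works out to: P(data | r = 1) = (4/5)(1/5)(1/5)(1/5) = 0.0064; P(data | r = 2) = (3/5)(2/5)(2/5)(2/5) = 0.0384; P(data | r = 3) = (2/5)(3/5)(3/5)(3/5) = 0.0864; P(data | r = 4) = (1/5)(4/5)(4/5)(4/5) = 0.1024.
Multiplying each by its prior: 1/4 · 0.0064 = 0.0016, 1/4 · 0.0384 = 0.0096, 1/4 · 0.0864 = 0.0216, 1/4 · 0.1024 = 0.0256; summing to 0.0584.
Hence P(r = 2 | data) = (0.0096) / (0.0584) = 0.16438.

0.164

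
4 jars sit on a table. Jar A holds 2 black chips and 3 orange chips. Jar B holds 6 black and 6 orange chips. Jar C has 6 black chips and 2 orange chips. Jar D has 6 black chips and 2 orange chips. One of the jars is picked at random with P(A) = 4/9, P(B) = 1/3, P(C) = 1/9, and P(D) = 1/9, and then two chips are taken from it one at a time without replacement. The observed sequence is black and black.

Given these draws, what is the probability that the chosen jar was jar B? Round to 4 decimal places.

Under each hypothesis, the probability of the observed sequence is: P(data | jar A) = (2/5)(1/4) = 0.1; P(data | jar B) = (6/12)(5/11) = 0.22727; P(data | jar C) = (6/8)(5/7) = 0.53571; P(data | jar D) = (6/8)(5/7) = 0.53571.
The prior-weighted likelihoods are 4/9 · 0.1 = 0.044444, 1/3 · 0.22727 = 0.075758, 1/9 · 0.53571 = 0.059524, 1/9 · 0.53571 = 0.059524; these sum to 0.23925.
So P(jar B | data) = (0.075758) / (0.23925) = 0.31665.

0.3166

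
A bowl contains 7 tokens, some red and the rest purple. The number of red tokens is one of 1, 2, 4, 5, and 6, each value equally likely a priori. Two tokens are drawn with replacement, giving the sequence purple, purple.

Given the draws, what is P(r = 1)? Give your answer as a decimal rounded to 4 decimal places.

For each hypothesis, P(data | H) works out to: P(data | r = 1) = (6/7)(6/7) = 36/49; P(data | r = 2) = (5/7)(5/7) = 25/49; P(data | r = 4) = (3/7)(3/7) = 9/49; P(data | r = 5) = (2/7)(2/7) = 4/49; P(data | r = 6) = (1/7)(1/7) = 1/49.
Weighting by the prior gives 1/5 · 36/49 = 36/245, 1/5 · 25/49 = 5/49, 1/5 · 9/49 = 9/245, 1/5 · 4/49 = 4/245, 1/5 · 1/49 = 1/245; summing to 15/49.
By Bayes' rule, P(r = 1 | data) = (36/245) / (15/49) = 12/25.

0.4800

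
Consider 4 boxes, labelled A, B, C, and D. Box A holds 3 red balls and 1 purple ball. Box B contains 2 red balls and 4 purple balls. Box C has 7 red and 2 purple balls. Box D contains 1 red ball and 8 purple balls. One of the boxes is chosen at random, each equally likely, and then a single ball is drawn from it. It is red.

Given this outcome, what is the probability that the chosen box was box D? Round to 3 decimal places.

0.056

Compute the likelihood of this draw for each case: P(data | box A) = (3/4) = 3/4; P(data | box B) = (2/6) = 1/3; P(data | box C) = (7/9) = 7/9; P(data | box D) = (1/9) = 1/9.
Multiplying each by its prior: 1/4 · 3/4 = 3/16, 1/4 · 1/3 = 1/12, 1/4 · 7/9 = 7/36, 1/4 · 1/9 = 1/36; summing to 71/144.
Hence P(box D | data) = (1/36) / (71/144) = 4/71.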